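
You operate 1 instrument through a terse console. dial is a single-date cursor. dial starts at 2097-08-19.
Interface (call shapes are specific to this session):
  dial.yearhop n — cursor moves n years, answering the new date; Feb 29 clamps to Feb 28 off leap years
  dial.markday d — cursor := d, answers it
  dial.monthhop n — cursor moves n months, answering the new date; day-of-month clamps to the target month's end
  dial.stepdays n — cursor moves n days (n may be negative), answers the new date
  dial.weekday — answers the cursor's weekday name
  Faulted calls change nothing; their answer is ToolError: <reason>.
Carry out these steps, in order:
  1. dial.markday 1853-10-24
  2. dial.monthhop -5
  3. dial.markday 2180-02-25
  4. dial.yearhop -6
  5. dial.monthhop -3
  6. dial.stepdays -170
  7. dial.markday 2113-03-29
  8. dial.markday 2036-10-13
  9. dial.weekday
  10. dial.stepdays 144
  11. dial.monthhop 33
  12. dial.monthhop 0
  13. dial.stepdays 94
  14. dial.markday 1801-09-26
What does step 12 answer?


Answer: 2039-12-06

Derivation:
>>> markday d='1853-10-24'
:: 1853-10-24
>>> monthhop n='-5'
:: 1853-05-24
>>> markday d='2180-02-25'
:: 2180-02-25
>>> yearhop n='-6'
:: 2174-02-25
>>> monthhop n='-3'
:: 2173-11-25
>>> stepdays n='-170'
:: 2173-06-08
>>> markday d='2113-03-29'
:: 2113-03-29
>>> markday d='2036-10-13'
:: 2036-10-13
>>> weekday
:: Monday
>>> stepdays n='144'
:: 2037-03-06
>>> monthhop n='33'
:: 2039-12-06
>>> monthhop n='0'
:: 2039-12-06
>>> stepdays n='94'
:: 2040-03-09
>>> markday d='1801-09-26'
:: 1801-09-26


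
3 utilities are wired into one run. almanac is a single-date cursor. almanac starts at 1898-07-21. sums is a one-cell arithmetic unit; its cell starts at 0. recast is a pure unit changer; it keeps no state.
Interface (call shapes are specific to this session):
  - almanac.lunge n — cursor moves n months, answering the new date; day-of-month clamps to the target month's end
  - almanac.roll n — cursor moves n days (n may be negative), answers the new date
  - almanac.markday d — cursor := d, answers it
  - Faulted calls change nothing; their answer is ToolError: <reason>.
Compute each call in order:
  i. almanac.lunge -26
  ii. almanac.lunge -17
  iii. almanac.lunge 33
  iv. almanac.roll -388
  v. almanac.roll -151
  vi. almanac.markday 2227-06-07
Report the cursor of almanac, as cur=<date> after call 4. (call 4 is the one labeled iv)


Using almanac.lunge(n: -26), and see 1896-05-21.
I call almanac.lunge(n: -17), and observe 1894-12-21.
I invoke almanac.lunge(n: 33), → 1897-09-21.
I use almanac.roll(n: -388), and observe 1896-08-29.
I run almanac.roll(n: -151), yielding 1896-03-31.
Invoking almanac.markday(d: 2227-06-07), and observe 2227-06-07.

Answer: cur=1896-08-29


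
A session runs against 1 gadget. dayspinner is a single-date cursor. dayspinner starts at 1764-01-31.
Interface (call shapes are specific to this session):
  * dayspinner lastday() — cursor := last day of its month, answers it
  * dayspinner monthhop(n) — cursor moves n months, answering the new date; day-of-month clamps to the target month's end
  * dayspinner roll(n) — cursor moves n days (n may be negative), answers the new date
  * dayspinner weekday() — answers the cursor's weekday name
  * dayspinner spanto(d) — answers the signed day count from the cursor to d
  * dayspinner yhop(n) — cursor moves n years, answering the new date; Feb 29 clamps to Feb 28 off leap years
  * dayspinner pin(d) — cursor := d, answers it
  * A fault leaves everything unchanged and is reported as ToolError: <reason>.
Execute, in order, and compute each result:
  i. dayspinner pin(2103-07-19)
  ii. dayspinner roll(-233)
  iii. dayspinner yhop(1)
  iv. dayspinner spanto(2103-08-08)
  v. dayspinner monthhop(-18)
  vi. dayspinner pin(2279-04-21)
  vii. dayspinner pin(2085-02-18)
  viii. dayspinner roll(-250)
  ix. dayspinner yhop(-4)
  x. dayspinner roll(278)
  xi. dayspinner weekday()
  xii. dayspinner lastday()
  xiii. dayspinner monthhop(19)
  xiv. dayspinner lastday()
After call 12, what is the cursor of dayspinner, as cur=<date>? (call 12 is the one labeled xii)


Answer: cur=2081-03-31

Derivation:
Do: dayspinner pin[d=2103-07-19]
See: 2103-07-19
Do: dayspinner roll[n=-233]
See: 2102-11-28
Do: dayspinner yhop[n=1]
See: 2103-11-28
Do: dayspinner spanto[d=2103-08-08]
See: -112
Do: dayspinner monthhop[n=-18]
See: 2102-05-28
Do: dayspinner pin[d=2279-04-21]
See: 2279-04-21
Do: dayspinner pin[d=2085-02-18]
See: 2085-02-18
Do: dayspinner roll[n=-250]
See: 2084-06-13
Do: dayspinner yhop[n=-4]
See: 2080-06-13
Do: dayspinner roll[n=278]
See: 2081-03-18
Do: dayspinner weekday[]
See: Tuesday
Do: dayspinner lastday[]
See: 2081-03-31
Do: dayspinner monthhop[n=19]
See: 2082-10-31
Do: dayspinner lastday[]
See: 2082-10-31


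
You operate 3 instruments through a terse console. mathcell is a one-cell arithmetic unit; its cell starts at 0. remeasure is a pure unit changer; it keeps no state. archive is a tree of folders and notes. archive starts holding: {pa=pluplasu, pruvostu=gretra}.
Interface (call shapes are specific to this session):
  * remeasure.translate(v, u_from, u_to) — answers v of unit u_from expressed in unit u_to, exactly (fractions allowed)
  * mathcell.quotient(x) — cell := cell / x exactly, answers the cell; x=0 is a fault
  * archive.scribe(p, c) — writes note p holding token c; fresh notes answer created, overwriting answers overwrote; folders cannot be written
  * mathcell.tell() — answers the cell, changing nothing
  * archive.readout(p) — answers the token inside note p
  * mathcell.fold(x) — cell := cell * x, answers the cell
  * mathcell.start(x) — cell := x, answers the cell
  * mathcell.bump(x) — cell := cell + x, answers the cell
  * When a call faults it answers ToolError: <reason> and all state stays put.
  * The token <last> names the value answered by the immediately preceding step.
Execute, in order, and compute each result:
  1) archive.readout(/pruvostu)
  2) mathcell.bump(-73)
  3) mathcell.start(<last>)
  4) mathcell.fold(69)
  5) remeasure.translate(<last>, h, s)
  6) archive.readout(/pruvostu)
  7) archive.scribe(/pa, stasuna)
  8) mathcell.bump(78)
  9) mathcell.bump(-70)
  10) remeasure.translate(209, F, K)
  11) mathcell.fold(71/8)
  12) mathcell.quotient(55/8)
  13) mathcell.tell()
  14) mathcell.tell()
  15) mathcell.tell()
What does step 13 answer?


>> archive.readout(p→/pruvostu)
<< gretra
>> mathcell.bump(x→-73)
<< -73
>> mathcell.start(x→<last>)
<< -73
>> mathcell.fold(x→69)
<< -5037
>> remeasure.translate(v→<last>, u_from→h, u_to→s)
<< -18133200
>> archive.readout(p→/pruvostu)
<< gretra
>> archive.scribe(p→/pa, c→stasuna)
<< overwrote
>> mathcell.bump(x→78)
<< -4959
>> mathcell.bump(x→-70)
<< -5029
>> remeasure.translate(v→209, u_from→F, u_to→K)
<< 22289/60
>> mathcell.fold(x→71/8)
<< -357059/8
>> mathcell.quotient(x→55/8)
<< -357059/55
>> mathcell.tell()
<< -357059/55
>> mathcell.tell()
<< -357059/55
>> mathcell.tell()
<< -357059/55

Answer: -357059/55


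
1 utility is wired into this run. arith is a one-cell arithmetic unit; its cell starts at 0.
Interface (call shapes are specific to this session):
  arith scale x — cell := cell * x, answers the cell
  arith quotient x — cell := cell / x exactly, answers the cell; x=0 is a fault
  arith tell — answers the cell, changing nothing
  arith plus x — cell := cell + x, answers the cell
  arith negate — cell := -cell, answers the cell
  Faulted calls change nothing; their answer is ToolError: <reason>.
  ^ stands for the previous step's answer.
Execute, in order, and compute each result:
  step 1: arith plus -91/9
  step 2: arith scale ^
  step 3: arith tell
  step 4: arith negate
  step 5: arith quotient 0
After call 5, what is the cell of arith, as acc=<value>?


I invoke arith plus using x: -91/9, which returns -91/9.
I run arith scale using x: ^, and get 8281/81.
Now I run arith tell, which returns 8281/81.
I run arith negate, giving -8281/81.
Invoking arith quotient using x: 0, yielding ToolError: division by zero.

Answer: acc=-8281/81


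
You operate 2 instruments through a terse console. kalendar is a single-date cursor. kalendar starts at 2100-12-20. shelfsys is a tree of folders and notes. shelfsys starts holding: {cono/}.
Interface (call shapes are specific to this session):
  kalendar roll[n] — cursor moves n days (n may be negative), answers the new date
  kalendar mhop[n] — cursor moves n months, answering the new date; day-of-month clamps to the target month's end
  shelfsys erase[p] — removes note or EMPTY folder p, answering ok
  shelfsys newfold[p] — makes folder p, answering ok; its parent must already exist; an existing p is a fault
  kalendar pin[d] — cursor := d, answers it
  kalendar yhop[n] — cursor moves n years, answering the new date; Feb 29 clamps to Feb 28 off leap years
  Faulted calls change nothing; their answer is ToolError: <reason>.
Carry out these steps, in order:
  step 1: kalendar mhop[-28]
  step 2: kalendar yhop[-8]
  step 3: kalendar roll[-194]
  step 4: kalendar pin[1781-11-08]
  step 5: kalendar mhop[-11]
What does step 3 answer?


Answer: 2090-02-07

Derivation:
% kalendar mhop(-28) : 2098-08-20
% kalendar yhop(-8) : 2090-08-20
% kalendar roll(-194) : 2090-02-07
% kalendar pin(1781-11-08) : 1781-11-08
% kalendar mhop(-11) : 1780-12-08


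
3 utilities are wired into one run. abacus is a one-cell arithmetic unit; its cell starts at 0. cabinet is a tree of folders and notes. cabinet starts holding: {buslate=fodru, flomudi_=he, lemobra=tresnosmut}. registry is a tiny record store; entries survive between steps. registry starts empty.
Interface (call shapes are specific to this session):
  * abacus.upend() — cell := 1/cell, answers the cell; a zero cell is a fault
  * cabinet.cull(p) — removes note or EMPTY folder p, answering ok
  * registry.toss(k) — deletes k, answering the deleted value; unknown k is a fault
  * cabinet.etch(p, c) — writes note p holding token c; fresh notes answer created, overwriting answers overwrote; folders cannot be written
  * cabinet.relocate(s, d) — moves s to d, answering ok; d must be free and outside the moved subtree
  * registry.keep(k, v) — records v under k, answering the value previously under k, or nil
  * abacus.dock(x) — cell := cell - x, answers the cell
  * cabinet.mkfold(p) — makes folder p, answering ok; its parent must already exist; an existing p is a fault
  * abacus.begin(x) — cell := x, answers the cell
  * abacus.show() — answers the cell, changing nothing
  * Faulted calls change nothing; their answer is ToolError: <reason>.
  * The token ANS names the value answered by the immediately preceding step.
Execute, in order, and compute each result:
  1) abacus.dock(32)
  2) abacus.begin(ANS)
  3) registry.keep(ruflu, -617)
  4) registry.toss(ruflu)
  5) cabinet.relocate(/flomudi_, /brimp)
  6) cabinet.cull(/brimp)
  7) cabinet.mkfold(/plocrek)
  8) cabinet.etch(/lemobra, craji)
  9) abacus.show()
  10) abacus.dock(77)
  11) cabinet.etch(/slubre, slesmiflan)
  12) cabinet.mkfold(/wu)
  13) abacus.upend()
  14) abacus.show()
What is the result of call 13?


==> abacus.dock(32)
<== -32
==> abacus.begin(ANS)
<== -32
==> registry.keep(ruflu, -617)
<== nil
==> registry.toss(ruflu)
<== -617
==> cabinet.relocate(/flomudi_, /brimp)
<== ok
==> cabinet.cull(/brimp)
<== ok
==> cabinet.mkfold(/plocrek)
<== ok
==> cabinet.etch(/lemobra, craji)
<== overwrote
==> abacus.show()
<== -32
==> abacus.dock(77)
<== -109
==> cabinet.etch(/slubre, slesmiflan)
<== created
==> cabinet.mkfold(/wu)
<== ok
==> abacus.upend()
<== -1/109
==> abacus.show()
<== -1/109

Answer: -1/109


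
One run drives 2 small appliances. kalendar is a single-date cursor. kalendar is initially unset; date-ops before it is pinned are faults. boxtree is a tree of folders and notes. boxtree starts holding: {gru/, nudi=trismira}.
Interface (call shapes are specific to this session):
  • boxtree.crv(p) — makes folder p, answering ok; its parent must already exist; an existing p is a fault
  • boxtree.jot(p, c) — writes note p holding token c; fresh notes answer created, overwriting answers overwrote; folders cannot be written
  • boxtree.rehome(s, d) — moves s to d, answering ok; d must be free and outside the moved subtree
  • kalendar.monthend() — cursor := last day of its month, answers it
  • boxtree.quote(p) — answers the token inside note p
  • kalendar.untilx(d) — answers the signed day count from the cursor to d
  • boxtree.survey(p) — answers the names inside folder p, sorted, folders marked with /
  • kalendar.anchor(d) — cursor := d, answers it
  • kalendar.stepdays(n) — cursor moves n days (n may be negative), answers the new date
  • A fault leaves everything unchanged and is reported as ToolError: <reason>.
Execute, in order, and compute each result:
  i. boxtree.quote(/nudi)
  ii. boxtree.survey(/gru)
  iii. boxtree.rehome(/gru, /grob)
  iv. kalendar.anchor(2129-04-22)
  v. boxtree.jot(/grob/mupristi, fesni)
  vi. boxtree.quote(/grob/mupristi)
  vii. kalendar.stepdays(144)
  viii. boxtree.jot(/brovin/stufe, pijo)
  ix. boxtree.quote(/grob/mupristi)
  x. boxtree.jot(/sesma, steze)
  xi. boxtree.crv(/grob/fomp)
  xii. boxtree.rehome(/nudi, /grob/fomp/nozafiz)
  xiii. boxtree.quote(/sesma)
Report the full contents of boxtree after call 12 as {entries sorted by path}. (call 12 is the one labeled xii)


-- 1. boxtree.quote(p='/nudi') == trismira
-- 2. boxtree.survey(p='/gru') == []
-- 3. boxtree.rehome(s='/gru', d='/grob') == ok
-- 4. kalendar.anchor(d='2129-04-22') == 2129-04-22
-- 5. boxtree.jot(p='/grob/mupristi', c='fesni') == created
-- 6. boxtree.quote(p='/grob/mupristi') == fesni
-- 7. kalendar.stepdays(n='144') == 2129-09-13
-- 8. boxtree.jot(p='/brovin/stufe', c='pijo') == ToolError: no parent
-- 9. boxtree.quote(p='/grob/mupristi') == fesni
-- 10. boxtree.jot(p='/sesma', c='steze') == created
-- 11. boxtree.crv(p='/grob/fomp') == ok
-- 12. boxtree.rehome(s='/nudi', d='/grob/fomp/nozafiz') == ok
-- 13. boxtree.quote(p='/sesma') == steze

Answer: {grob/, grob/fomp/, grob/fomp/nozafiz=trismira, grob/mupristi=fesni, sesma=steze}


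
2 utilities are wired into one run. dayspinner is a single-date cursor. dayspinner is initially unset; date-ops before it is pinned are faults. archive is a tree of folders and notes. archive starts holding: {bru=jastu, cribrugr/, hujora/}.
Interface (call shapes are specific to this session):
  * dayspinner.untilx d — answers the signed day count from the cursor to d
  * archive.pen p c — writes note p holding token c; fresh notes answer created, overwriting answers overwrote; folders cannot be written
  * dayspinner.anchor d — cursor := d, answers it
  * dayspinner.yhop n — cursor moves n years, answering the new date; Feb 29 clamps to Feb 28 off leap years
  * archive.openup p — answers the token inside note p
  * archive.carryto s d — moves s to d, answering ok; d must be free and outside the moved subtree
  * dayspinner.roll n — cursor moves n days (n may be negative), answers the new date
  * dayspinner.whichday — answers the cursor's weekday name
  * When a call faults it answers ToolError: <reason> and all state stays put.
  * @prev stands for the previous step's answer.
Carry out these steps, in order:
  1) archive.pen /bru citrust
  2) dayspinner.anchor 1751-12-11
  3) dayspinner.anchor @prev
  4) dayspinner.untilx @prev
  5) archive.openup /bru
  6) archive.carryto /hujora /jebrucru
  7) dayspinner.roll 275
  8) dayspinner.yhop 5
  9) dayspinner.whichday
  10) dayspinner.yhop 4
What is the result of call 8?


Invoking archive.pen on p: /bru, c: citrust, yielding overwrote.
I call dayspinner.anchor on d: 1751-12-11: 1751-12-11.
I run dayspinner.anchor on d: @prev, and see 1751-12-11.
I run dayspinner.untilx on d: @prev, yielding 0.
I try archive.openup on p: /bru, → citrust.
Now I run archive.carryto on s: /hujora, d: /jebrucru, and observe ok.
Now I run dayspinner.roll on n: 275, giving 1752-09-11.
I use dayspinner.yhop on n: 5, and see 1757-09-11.
Next I call dayspinner.whichday(), and observe Sunday.
Next I call dayspinner.yhop on n: 4, and get 1761-09-11.

Answer: 1757-09-11


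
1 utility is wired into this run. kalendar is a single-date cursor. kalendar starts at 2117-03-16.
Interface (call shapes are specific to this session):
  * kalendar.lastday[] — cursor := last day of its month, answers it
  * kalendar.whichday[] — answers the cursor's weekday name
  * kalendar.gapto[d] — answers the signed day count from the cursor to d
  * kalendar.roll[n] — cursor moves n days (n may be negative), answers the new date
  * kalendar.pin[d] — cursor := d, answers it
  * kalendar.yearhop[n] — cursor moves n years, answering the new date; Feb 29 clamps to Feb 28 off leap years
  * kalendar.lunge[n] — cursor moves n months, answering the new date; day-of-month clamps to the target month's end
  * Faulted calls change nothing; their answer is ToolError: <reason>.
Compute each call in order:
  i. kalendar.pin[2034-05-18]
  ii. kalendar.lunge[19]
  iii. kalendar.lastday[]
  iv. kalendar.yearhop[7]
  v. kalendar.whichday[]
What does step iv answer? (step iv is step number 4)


Answer: 2042-12-31

Derivation:
! 1. kalendar.pin(2034-05-18) : 2034-05-18
! 2. kalendar.lunge(19) : 2035-12-18
! 3. kalendar.lastday() : 2035-12-31
! 4. kalendar.yearhop(7) : 2042-12-31
! 5. kalendar.whichday() : Wednesday


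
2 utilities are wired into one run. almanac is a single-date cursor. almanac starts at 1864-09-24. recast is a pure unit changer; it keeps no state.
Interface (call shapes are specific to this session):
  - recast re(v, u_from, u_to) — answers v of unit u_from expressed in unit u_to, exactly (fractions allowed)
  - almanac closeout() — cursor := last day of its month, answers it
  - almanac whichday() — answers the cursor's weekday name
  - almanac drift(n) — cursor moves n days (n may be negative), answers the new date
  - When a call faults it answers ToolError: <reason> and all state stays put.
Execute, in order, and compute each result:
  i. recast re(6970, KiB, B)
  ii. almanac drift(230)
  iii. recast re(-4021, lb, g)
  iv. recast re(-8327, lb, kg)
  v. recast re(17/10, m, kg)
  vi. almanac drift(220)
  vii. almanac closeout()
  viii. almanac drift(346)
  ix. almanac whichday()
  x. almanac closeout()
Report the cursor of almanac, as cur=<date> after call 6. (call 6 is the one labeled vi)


Answer: cur=1865-12-18

Derivation:
I invoke recast re using v='6970', u_from='KiB', u_to='B', giving 7137280.
I try almanac drift using n='230': 1865-05-12.
I call recast re using v='-4021', u_from='lb', u_to='g', and observe -182389491977/100000.
I invoke recast re using v='-8327', u_from='lb', u_to='kg', giving -377706366499/100000000.
I call recast re using v='17/10', u_from='m', u_to='kg', and get ToolError: incompatible units.
Now I run almanac drift using n='220', — result: 1865-12-18.
I call almanac closeout, and see 1865-12-31.
Now I run almanac drift using n='346', which returns 1866-12-12.
Using almanac whichday(): Wednesday.
I run almanac closeout(): 1866-12-31.


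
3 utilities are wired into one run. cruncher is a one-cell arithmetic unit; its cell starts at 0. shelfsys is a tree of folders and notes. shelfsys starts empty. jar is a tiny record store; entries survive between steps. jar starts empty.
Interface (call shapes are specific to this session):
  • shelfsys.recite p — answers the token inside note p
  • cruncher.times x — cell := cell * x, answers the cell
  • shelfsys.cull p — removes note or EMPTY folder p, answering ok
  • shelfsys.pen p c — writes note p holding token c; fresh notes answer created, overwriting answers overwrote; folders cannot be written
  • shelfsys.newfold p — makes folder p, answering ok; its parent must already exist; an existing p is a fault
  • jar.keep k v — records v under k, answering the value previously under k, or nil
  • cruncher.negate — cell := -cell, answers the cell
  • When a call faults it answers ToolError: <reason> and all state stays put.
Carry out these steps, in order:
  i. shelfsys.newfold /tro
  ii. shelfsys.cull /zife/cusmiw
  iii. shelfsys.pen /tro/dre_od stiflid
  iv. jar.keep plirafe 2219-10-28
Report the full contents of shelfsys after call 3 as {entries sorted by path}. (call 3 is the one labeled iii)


Answer: {tro/, tro/dre_od=stiflid}

Derivation:
! shelfsys.newfold(p→/tro) : ok
! shelfsys.cull(p→/zife/cusmiw) : ToolError: not found
! shelfsys.pen(p→/tro/dre_od, c→stiflid) : created
! jar.keep(k→plirafe, v→2219-10-28) : nil


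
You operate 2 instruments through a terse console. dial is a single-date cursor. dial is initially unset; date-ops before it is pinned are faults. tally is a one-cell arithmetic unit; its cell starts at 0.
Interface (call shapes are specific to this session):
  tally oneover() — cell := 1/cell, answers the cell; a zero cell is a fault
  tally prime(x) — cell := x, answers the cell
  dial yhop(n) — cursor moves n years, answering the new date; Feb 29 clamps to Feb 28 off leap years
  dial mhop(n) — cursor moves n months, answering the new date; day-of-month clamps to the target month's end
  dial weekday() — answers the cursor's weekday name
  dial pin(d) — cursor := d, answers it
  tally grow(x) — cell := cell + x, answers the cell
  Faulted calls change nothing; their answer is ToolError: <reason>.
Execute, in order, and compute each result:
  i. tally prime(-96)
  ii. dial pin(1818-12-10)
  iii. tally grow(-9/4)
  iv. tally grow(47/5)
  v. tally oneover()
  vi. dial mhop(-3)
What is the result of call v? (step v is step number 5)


Act: tally prime[-96]
Obs: -96
Act: dial pin[1818-12-10]
Obs: 1818-12-10
Act: tally grow[-9/4]
Obs: -393/4
Act: tally grow[47/5]
Obs: -1777/20
Act: tally oneover[]
Obs: -20/1777
Act: dial mhop[-3]
Obs: 1818-09-10

Answer: -20/1777


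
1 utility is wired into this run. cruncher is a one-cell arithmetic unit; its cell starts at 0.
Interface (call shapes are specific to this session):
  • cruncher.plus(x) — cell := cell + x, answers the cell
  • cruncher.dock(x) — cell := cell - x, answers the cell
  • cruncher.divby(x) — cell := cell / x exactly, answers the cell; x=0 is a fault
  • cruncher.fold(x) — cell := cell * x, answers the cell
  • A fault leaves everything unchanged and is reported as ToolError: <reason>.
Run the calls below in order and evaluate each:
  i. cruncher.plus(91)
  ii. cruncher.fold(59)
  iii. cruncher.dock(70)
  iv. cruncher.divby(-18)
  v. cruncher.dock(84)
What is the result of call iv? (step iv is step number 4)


==> cruncher.plus(91)
<== 91
==> cruncher.fold(59)
<== 5369
==> cruncher.dock(70)
<== 5299
==> cruncher.divby(-18)
<== -5299/18
==> cruncher.dock(84)
<== -6811/18

Answer: -5299/18


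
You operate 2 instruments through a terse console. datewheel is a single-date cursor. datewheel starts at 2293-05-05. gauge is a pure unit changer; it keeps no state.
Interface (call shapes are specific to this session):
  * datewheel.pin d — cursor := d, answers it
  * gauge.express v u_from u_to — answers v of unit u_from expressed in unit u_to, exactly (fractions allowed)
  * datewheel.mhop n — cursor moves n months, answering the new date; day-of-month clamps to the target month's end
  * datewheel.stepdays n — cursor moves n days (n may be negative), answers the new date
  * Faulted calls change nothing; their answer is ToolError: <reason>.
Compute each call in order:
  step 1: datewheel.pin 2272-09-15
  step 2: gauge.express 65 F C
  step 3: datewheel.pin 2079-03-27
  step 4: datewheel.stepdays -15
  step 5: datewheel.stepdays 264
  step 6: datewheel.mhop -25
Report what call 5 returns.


Using pin with d: 2272-09-15, which returns 2272-09-15.
Using express with v: 65, u_from: F, u_to: C, and observe 55/3.
I call pin with d: 2079-03-27, and observe 2079-03-27.
I call stepdays with n: -15, and observe 2079-03-12.
I run stepdays with n: 264, — result: 2079-12-01.
Next I call mhop with n: -25, and get 2077-11-01.

Answer: 2079-12-01


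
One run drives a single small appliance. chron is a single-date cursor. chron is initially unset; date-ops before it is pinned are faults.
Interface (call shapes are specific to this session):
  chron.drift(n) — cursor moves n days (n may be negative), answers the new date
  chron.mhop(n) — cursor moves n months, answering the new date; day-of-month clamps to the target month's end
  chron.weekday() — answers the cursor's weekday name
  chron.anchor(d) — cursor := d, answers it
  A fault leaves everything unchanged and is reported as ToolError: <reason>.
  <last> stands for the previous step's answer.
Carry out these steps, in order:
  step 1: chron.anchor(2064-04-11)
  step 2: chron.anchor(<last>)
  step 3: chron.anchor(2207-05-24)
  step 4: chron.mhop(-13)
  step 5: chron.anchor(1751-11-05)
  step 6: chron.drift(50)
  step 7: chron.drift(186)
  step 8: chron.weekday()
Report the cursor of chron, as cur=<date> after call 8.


Step: chron.anchor[d→2064-04-11]
Result: 2064-04-11
Step: chron.anchor[d→<last>]
Result: 2064-04-11
Step: chron.anchor[d→2207-05-24]
Result: 2207-05-24
Step: chron.mhop[n→-13]
Result: 2206-04-24
Step: chron.anchor[d→1751-11-05]
Result: 1751-11-05
Step: chron.drift[n→50]
Result: 1751-12-25
Step: chron.drift[n→186]
Result: 1752-06-28
Step: chron.weekday[]
Result: Wednesday

Answer: cur=1752-06-28


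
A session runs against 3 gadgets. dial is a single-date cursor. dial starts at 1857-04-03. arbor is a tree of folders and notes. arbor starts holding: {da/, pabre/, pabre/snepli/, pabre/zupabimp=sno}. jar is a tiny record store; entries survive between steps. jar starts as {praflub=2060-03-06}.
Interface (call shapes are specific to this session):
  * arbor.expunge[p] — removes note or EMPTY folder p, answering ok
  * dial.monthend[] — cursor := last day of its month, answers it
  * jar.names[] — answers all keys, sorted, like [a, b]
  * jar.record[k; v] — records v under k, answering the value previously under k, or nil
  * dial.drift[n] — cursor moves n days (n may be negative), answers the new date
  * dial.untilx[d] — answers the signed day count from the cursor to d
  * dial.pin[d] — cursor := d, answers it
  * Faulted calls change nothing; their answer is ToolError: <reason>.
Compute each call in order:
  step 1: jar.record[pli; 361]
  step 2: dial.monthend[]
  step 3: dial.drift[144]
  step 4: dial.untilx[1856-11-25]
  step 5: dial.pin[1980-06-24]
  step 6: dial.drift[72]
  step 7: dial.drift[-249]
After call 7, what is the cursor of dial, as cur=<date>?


Answer: cur=1979-12-30

Derivation:
==> jar.record(k=pli, v=361)
<== nil
==> dial.monthend()
<== 1857-04-30
==> dial.drift(n=144)
<== 1857-09-21
==> dial.untilx(d=1856-11-25)
<== -300
==> dial.pin(d=1980-06-24)
<== 1980-06-24
==> dial.drift(n=72)
<== 1980-09-04
==> dial.drift(n=-249)
<== 1979-12-30


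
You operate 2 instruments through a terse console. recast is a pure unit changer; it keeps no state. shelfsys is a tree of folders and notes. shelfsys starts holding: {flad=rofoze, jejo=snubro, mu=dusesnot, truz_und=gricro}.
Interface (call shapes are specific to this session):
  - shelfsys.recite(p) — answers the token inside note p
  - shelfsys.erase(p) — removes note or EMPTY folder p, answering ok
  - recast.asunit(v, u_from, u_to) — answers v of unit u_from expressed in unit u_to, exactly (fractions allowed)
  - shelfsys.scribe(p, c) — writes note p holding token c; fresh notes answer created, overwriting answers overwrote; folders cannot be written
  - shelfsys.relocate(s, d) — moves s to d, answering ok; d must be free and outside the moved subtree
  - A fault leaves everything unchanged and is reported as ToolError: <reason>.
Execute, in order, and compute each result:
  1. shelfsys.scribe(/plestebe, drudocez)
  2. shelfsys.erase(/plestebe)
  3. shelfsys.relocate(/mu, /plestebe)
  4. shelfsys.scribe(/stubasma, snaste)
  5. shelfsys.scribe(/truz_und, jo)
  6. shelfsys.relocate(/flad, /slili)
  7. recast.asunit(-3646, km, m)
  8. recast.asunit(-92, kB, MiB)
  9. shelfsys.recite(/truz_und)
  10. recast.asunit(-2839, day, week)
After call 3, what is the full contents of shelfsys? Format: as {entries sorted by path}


Answer: {flad=rofoze, jejo=snubro, plestebe=dusesnot, truz_und=gricro}

Derivation:
$ scribe p='/plestebe' c='drudocez'
[out] created
$ erase p='/plestebe'
[out] ok
$ relocate s='/mu' d='/plestebe'
[out] ok
$ scribe p='/stubasma' c='snaste'
[out] created
$ scribe p='/truz_und' c='jo'
[out] overwrote
$ relocate s='/flad' d='/slili'
[out] ok
$ asunit v='-3646' u_from='km' u_to='m'
[out] -3646000
$ asunit v='-92' u_from='kB' u_to='MiB'
[out] -2875/32768
$ recite p='/truz_und'
[out] jo
$ asunit v='-2839' u_from='day' u_to='week'
[out] -2839/7


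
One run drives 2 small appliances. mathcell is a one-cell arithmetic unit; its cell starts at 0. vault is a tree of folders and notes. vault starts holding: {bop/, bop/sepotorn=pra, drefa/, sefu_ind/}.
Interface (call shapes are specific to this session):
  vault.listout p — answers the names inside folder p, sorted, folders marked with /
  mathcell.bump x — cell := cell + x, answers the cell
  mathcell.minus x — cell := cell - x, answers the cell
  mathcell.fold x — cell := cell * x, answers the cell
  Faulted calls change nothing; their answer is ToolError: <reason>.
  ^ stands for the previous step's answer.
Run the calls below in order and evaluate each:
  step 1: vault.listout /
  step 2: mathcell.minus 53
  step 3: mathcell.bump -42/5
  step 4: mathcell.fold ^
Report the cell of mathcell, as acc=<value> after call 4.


Answer: acc=94249/25

Derivation:
Step: listout[p: /]
Result: [bop/, drefa/, sefu_ind/]
Step: minus[x: 53]
Result: -53
Step: bump[x: -42/5]
Result: -307/5
Step: fold[x: ^]
Result: 94249/25


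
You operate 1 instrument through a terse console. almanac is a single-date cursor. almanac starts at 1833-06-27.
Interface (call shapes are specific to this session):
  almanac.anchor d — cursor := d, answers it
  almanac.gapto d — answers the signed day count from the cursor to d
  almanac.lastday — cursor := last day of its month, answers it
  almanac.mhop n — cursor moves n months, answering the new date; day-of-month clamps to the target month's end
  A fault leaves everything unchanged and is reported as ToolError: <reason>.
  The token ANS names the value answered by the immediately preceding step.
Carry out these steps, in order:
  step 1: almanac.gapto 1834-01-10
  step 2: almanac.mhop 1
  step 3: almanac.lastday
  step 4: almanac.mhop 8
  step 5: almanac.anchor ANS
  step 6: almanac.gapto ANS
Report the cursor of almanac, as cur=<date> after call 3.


// 1. almanac.gapto(d: 1834-01-10) : 197
// 2. almanac.mhop(n: 1) : 1833-07-27
// 3. almanac.lastday() : 1833-07-31
// 4. almanac.mhop(n: 8) : 1834-03-31
// 5. almanac.anchor(d: ANS) : 1834-03-31
// 6. almanac.gapto(d: ANS) : 0

Answer: cur=1833-07-31


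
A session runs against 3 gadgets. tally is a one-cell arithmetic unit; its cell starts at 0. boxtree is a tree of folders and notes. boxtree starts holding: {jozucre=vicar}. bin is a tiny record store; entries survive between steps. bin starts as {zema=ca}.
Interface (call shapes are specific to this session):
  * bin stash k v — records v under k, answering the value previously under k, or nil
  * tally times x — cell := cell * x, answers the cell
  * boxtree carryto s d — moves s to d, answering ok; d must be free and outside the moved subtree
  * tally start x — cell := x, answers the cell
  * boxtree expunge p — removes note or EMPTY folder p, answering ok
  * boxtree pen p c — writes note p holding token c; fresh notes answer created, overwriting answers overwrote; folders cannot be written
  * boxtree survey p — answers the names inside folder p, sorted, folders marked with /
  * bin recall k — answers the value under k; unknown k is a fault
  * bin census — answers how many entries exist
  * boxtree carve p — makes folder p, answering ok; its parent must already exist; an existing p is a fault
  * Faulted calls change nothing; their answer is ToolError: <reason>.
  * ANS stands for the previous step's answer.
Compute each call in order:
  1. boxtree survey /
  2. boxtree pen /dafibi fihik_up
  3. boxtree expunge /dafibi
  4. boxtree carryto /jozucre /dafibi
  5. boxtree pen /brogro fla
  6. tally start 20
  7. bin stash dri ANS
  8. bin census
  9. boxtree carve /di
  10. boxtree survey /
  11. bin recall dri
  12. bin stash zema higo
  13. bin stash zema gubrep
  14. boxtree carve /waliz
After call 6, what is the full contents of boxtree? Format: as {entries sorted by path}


==> boxtree survey(p→/)
<== [jozucre]
==> boxtree pen(p→/dafibi, c→fihik_up)
<== created
==> boxtree expunge(p→/dafibi)
<== ok
==> boxtree carryto(s→/jozucre, d→/dafibi)
<== ok
==> boxtree pen(p→/brogro, c→fla)
<== created
==> tally start(x→20)
<== 20
==> bin stash(k→dri, v→ANS)
<== nil
==> bin census()
<== 2
==> boxtree carve(p→/di)
<== ok
==> boxtree survey(p→/)
<== [brogro, dafibi, di/]
==> bin recall(k→dri)
<== 20
==> bin stash(k→zema, v→higo)
<== ca
==> bin stash(k→zema, v→gubrep)
<== higo
==> boxtree carve(p→/waliz)
<== ok

Answer: {brogro=fla, dafibi=vicar}


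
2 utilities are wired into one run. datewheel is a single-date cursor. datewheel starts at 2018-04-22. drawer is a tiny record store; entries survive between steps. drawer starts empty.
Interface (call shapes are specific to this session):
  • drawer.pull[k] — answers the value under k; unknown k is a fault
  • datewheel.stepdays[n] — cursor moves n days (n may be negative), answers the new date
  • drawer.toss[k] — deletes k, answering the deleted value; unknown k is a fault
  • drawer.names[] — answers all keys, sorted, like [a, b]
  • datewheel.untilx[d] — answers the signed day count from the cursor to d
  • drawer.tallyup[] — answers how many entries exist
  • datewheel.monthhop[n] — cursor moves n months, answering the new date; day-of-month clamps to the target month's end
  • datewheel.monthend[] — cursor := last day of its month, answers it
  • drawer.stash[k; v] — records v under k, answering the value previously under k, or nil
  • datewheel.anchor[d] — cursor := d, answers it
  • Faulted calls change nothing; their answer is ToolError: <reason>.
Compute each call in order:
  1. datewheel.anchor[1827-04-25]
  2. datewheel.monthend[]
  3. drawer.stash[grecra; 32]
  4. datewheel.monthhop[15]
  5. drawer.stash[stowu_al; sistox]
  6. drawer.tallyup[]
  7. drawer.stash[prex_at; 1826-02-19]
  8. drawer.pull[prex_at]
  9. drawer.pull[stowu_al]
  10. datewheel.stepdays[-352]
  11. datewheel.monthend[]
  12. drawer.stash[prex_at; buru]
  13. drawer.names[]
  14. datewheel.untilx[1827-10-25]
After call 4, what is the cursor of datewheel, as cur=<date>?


I try anchor on d→1827-04-25, yielding 1827-04-25.
Calling monthend, which returns 1827-04-30.
Calling stash on k→grecra, v→32, which returns nil.
I invoke monthhop on n→15: 1828-07-30.
I invoke stash on k→stowu_al, v→sistox, → nil.
I use tallyup(), and observe 2.
Using stash on k→prex_at, v→1826-02-19, — result: nil.
Now I run pull on k→prex_at, — result: 1826-02-19.
Using pull on k→stowu_al, — result: sistox.
I try stepdays on n→-352, → 1827-08-13.
I invoke monthend(), — result: 1827-08-31.
Now I run stash on k→prex_at, v→buru, yielding 1826-02-19.
I use names(), — result: [grecra, prex_at, stowu_al].
I use untilx on d→1827-10-25, → 55.

Answer: cur=1828-07-30


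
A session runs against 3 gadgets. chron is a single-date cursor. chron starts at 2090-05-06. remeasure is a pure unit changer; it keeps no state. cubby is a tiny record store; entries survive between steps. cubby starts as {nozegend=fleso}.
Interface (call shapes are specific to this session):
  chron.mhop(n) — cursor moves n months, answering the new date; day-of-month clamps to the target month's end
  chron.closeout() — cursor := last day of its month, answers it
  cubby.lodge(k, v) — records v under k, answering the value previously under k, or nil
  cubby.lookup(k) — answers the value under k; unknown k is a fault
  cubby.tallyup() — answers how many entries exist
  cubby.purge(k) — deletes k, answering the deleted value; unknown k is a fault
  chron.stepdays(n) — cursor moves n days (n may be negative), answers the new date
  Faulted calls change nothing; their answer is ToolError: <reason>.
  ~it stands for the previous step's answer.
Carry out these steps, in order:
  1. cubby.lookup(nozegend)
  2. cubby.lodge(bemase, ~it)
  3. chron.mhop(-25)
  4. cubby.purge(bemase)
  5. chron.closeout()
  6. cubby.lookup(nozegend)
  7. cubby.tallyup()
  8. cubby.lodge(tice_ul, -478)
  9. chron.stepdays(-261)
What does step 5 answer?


> lookup nozegend
  fleso
> lodge bemase ~it
  nil
> mhop -25
  2088-04-06
> purge bemase
  fleso
> closeout
  2088-04-30
> lookup nozegend
  fleso
> tallyup
  1
> lodge tice_ul -478
  nil
> stepdays -261
  2087-08-13

Answer: 2088-04-30


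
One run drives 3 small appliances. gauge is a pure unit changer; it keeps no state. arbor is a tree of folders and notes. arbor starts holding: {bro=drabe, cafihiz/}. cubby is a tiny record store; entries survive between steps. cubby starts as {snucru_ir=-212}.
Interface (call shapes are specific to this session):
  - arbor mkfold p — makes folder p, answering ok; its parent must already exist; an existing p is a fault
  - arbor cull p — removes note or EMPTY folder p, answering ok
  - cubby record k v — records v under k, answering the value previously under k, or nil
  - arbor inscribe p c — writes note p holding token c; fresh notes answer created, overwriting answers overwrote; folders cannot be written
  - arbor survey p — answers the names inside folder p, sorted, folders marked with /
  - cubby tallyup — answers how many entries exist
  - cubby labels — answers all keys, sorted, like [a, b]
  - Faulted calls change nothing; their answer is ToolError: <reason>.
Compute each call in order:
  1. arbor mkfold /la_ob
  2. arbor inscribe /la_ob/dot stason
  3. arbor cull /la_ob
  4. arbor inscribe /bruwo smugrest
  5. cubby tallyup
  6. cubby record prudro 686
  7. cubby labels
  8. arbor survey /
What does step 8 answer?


% arbor mkfold(p: /la_ob) == ok
% arbor inscribe(p: /la_ob/dot, c: stason) == created
% arbor cull(p: /la_ob) == ToolError: not empty
% arbor inscribe(p: /bruwo, c: smugrest) == created
% cubby tallyup() == 1
% cubby record(k: prudro, v: 686) == nil
% cubby labels() == [prudro, snucru_ir]
% arbor survey(p: /) == [bro, bruwo, cafihiz/, la_ob/]

Answer: [bro, bruwo, cafihiz/, la_ob/]


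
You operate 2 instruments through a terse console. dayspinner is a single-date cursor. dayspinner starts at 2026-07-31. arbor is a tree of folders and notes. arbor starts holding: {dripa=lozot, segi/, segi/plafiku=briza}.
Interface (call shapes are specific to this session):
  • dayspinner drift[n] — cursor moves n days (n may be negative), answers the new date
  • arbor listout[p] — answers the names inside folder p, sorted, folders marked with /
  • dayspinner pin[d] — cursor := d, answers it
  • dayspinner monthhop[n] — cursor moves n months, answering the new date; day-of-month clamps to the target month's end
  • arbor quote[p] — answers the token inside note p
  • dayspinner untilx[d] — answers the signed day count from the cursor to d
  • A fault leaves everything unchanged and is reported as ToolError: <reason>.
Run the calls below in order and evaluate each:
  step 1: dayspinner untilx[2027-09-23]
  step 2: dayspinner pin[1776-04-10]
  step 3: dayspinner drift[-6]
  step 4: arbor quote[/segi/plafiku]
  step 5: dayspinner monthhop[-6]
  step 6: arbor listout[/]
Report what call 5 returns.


Answer: 1775-10-04

Derivation:
>> dayspinner untilx(d='2027-09-23')
<< 419
>> dayspinner pin(d='1776-04-10')
<< 1776-04-10
>> dayspinner drift(n='-6')
<< 1776-04-04
>> arbor quote(p='/segi/plafiku')
<< briza
>> dayspinner monthhop(n='-6')
<< 1775-10-04
>> arbor listout(p='/')
<< [dripa, segi/]


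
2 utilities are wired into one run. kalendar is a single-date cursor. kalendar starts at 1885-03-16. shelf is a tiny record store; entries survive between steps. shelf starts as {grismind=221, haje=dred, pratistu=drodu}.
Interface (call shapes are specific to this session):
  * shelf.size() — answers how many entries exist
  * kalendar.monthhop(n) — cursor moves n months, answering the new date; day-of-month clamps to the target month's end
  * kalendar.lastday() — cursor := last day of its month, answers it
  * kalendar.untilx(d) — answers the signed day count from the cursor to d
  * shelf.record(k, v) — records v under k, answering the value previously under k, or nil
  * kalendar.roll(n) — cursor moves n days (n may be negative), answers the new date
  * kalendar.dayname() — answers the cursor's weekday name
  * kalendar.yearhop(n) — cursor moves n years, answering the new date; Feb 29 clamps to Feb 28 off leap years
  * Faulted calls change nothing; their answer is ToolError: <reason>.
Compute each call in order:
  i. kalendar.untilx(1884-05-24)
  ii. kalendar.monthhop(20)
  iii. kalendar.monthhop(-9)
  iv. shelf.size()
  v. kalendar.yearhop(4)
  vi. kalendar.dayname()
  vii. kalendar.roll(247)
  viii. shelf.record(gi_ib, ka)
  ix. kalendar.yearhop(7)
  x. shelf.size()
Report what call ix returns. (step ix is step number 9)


Answer: 1897-10-21

Derivation:
$ untilx d→1884-05-24
:: -296
$ monthhop n→20
:: 1886-11-16
$ monthhop n→-9
:: 1886-02-16
$ size
:: 3
$ yearhop n→4
:: 1890-02-16
$ dayname
:: Sunday
$ roll n→247
:: 1890-10-21
$ record k→gi_ib v→ka
:: nil
$ yearhop n→7
:: 1897-10-21
$ size
:: 4
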